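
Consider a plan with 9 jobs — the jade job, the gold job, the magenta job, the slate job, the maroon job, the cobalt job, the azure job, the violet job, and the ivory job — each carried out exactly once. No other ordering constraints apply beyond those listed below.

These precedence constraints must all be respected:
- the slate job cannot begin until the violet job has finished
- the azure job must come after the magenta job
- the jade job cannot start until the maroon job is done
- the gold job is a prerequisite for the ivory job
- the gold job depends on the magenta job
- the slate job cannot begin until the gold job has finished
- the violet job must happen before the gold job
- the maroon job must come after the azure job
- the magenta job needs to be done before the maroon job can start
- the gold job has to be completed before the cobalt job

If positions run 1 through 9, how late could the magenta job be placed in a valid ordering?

2

Following every chain forward from the magenta job, the jobs that must come later are the jade job, the gold job, the slate job, the maroon job, the cobalt job, the azure job, the ivory job — 7 of them.
With 7 mandatory successors out of 9 jobs total, the latest slot for the magenta job is 9−7 = 2, and it's reachable by doing all non-successors before the magenta job.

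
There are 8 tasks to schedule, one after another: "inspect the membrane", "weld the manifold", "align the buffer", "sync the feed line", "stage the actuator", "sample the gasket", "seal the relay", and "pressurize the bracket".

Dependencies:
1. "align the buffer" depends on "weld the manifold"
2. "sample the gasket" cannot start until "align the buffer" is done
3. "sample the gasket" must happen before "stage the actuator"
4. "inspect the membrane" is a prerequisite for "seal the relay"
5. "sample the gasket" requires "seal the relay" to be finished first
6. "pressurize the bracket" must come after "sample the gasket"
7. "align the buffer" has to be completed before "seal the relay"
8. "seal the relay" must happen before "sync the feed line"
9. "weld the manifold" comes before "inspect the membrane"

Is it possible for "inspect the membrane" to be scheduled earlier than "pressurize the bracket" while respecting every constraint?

"inspect the membrane" is actually forced before "pressurize the bracket" by the constraints, so certainly some valid ordering has "inspect the membrane" first.

Yes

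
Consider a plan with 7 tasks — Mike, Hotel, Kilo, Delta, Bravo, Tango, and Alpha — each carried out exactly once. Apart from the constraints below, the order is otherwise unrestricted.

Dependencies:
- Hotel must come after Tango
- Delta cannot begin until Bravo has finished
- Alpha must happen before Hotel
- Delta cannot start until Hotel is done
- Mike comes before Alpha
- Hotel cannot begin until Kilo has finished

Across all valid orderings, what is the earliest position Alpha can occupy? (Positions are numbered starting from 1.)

Working backwards through the constraints from Alpha, its only required predecessor is Mike.
So at minimum 1 task comes before Alpha, putting Alpha no earlier than position 2. That position is achievable by scheduling exactly that predecessor first.

2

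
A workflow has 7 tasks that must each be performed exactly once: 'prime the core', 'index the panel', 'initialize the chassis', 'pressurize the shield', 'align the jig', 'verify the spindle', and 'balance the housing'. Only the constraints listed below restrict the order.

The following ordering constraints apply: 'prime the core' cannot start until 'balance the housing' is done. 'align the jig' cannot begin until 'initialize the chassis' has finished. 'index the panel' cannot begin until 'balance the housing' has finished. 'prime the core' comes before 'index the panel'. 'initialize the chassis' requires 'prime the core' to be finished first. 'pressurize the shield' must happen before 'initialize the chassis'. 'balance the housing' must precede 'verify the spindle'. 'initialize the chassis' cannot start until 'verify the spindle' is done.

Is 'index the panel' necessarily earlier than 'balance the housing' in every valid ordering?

The constraints actually force 'balance the housing' before 'index the panel' (via 'balance the housing' → 'index the panel'), not the other way around.
So 'index the panel' never precedes 'balance the housing'.

No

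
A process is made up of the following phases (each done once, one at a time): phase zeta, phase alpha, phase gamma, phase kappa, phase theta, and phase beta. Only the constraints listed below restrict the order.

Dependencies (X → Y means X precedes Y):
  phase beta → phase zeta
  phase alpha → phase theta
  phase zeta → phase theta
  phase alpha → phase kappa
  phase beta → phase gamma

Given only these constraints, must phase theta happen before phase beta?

In fact the dependencies run the other way: phase beta → phase zeta → phase theta.
So phase theta does not have to come before phase beta — it cannot.

No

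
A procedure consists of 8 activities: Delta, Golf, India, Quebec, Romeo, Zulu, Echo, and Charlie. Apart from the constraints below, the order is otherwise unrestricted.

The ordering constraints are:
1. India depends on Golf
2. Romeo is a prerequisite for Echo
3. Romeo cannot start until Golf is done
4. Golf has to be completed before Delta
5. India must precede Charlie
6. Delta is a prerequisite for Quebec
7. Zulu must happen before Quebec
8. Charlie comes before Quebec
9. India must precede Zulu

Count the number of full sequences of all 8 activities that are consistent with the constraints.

168

Golf is the only activity with nothing required before it, so every ordering starts there.
Systematically extending each partial ordering one activity at a time and counting, there are 168 complete orderings.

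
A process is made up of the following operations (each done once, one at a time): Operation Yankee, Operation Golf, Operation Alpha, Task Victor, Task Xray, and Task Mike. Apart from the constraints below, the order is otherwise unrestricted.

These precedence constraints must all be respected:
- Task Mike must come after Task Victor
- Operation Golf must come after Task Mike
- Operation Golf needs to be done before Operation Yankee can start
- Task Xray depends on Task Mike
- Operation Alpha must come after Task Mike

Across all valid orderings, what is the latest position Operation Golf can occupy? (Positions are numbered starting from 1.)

The only operation forced after Operation Golf (directly or by a chain) is Operation Yankee.
With 1 mandatory successor out of 6 operations total, the latest slot for Operation Golf is 6−1 = 5, and it's reachable by doing all non-successors before Operation Golf.

5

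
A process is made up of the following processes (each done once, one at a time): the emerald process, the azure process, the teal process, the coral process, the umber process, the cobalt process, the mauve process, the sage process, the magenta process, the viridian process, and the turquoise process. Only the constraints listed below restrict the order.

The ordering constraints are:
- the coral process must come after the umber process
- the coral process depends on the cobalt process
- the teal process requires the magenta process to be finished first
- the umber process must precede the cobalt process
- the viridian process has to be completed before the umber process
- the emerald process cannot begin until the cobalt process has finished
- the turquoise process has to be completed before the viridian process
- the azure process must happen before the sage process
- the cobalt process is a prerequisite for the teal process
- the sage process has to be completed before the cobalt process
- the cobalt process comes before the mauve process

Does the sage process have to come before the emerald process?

Tracing the constraints gives a chain: the sage process → the cobalt process → the emerald process.
That forces the sage process before the emerald process in every valid schedule.

Yes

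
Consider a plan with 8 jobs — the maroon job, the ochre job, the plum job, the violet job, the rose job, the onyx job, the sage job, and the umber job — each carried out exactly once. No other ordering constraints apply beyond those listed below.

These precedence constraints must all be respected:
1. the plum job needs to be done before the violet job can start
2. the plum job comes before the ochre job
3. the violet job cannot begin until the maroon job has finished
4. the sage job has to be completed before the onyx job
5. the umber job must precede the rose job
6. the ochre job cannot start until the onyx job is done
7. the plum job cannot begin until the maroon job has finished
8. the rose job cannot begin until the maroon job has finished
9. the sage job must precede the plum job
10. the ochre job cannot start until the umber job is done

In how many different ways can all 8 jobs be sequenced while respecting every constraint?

3 jobs have no prerequisites (the maroon job, the sage job, the umber job), so any of them could come first.
Counting all ways to extend the partial order to a total order gives 282.

282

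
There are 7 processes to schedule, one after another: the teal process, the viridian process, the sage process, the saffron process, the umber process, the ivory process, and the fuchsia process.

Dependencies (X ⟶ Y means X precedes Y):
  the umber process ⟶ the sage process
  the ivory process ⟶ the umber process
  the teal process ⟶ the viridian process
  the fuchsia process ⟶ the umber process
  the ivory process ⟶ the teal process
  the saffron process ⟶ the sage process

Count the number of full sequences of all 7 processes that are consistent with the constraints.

87

3 processes have no prerequisites (the saffron process, the ivory process, the fuchsia process), so any of them could come first.
Counting all ways to extend the partial order to a total order gives 87.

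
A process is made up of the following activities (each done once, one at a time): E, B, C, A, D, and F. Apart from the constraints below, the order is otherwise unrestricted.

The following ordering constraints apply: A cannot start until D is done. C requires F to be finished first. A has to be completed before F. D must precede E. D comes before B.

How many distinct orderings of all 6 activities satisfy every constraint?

20

D is the only activity with nothing required before it, so every ordering starts there.
Systematically extending each partial ordering one activity at a time and counting, there are 20 complete orderings.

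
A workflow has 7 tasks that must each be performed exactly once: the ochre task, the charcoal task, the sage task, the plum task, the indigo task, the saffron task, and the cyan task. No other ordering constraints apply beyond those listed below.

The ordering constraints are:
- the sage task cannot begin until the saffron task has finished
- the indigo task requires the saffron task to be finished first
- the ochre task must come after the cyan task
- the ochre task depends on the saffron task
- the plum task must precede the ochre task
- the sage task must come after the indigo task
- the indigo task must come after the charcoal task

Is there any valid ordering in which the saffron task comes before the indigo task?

The constraints force the saffron task before the indigo task, so yes — every valid ordering has the saffron task earlier.

Yes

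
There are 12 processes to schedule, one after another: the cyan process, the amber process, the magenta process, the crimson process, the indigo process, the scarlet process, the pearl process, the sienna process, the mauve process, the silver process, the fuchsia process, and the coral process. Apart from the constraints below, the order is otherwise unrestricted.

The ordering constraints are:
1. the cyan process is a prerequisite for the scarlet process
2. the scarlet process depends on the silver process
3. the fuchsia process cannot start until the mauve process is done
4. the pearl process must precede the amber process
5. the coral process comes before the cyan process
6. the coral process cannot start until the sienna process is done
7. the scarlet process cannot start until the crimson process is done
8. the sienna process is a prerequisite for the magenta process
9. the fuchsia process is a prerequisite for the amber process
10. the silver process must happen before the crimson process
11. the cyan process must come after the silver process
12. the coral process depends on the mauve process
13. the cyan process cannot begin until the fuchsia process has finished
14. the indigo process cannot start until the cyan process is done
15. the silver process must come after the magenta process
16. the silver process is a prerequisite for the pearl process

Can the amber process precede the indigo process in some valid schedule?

Yes

No chain of constraints runs from the indigo process to the amber process, so the indigo process is not required to come first.
That means at least one valid schedule has the amber process before the indigo process.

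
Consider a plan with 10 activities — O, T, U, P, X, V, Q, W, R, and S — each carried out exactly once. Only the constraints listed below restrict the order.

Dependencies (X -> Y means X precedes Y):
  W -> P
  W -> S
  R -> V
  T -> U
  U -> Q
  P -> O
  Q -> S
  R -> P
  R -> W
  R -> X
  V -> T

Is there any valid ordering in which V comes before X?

Yes

No chain of constraints runs from X to V, so X is not required to come first.
So a valid ordering placing V earlier than X exists.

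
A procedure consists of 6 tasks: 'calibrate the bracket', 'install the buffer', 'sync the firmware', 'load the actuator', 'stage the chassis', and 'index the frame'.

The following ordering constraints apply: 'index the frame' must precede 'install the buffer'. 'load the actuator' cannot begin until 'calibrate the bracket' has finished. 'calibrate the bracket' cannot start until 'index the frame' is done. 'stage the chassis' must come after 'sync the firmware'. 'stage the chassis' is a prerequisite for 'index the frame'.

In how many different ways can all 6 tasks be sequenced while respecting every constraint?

3

'sync the firmware' is the only task with nothing required before it, so every ordering starts there.
Enumerating by repeatedly choosing an available task (one whose prerequisites are all placed) gives 3 distinct complete orderings.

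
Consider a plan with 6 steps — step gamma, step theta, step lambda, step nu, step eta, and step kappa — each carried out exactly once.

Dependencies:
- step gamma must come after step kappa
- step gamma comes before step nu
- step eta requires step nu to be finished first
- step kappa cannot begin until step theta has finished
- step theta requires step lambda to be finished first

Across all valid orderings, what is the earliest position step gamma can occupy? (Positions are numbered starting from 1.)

4

Every step that must precede step gamma has to come before it. Tracing all chains that end at step gamma, those steps are: step theta, step lambda, step kappa — 3 in total.
So at minimum 3 steps come before step gamma, putting step gamma no earlier than position 4. That position is achievable by scheduling exactly those predecessors first.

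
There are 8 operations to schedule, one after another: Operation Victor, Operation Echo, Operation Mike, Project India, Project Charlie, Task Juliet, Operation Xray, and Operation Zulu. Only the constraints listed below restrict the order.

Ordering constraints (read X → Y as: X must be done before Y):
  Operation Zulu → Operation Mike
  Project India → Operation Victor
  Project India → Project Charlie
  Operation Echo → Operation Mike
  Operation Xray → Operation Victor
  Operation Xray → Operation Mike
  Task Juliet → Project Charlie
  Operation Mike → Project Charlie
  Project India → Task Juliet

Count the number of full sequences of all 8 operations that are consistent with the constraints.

400

The operations with no prerequisites are Operation Echo, Project India, Operation Xray, Operation Zulu; any of them can be placed first.
Enumerating by repeatedly choosing an available operation (one whose prerequisites are all placed) gives 400 distinct complete orderings.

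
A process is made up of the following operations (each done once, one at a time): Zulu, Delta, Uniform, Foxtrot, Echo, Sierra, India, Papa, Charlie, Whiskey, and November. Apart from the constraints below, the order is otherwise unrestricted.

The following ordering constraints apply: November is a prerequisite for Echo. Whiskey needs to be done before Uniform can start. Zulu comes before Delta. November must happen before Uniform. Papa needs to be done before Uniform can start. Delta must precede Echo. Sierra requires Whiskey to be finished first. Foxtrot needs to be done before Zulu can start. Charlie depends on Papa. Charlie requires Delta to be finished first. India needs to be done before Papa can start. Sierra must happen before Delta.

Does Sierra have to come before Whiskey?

No

There is a chain Whiskey → Sierra, which puts Whiskey before Sierra.
So Sierra never precedes Whiskey.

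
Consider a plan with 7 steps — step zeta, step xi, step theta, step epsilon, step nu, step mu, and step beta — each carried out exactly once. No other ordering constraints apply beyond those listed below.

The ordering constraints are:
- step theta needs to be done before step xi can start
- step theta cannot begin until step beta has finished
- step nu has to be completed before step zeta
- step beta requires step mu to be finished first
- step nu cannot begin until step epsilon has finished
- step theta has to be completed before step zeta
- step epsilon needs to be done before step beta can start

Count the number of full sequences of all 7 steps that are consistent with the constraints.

The steps with no prerequisites are step epsilon, step mu; any of them can be placed first.
Systematically extending each partial ordering one step at a time and counting, there are 16 complete orderings.

16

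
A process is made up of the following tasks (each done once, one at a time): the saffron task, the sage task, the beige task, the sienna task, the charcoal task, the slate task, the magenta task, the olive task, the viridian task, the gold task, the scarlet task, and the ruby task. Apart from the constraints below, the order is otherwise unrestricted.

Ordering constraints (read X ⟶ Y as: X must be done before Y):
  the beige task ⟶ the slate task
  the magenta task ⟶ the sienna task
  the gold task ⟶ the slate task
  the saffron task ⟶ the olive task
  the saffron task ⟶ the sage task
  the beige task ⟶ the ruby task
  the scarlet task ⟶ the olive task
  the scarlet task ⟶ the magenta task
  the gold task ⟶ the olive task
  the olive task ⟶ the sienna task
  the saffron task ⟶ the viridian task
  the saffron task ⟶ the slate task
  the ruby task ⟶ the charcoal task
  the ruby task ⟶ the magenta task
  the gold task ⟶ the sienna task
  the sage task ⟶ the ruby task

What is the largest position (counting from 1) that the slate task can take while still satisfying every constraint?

No constraint forces any task after the slate task, so it can be placed last, in position 12.

12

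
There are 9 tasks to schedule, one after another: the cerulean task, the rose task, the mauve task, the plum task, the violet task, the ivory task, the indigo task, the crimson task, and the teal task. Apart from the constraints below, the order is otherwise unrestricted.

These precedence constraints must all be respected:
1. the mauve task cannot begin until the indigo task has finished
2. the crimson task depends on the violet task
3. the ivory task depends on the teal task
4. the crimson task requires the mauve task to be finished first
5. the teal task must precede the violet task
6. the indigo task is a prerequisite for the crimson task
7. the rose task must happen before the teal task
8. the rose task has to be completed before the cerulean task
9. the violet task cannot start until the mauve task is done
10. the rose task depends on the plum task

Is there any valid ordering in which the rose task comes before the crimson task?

Yes

The rose task is actually forced before the crimson task by the constraints, so certainly some valid ordering has the rose task first.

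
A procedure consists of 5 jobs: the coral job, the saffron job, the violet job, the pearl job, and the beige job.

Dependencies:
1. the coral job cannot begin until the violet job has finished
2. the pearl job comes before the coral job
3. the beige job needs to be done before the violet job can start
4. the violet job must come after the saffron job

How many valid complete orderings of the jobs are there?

The jobs with no prerequisites are the saffron job, the pearl job, the beige job; any of them can be placed first.
Counting all ways to extend the partial order to a total order gives 8.

8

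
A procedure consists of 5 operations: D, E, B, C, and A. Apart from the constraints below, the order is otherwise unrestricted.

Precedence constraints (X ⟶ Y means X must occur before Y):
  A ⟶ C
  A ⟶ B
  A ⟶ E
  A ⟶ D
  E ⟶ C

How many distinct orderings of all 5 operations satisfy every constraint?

12

Only A has no prerequisites, so it must go first.
Systematically extending each partial ordering one operation at a time and counting, there are 12 complete orderings.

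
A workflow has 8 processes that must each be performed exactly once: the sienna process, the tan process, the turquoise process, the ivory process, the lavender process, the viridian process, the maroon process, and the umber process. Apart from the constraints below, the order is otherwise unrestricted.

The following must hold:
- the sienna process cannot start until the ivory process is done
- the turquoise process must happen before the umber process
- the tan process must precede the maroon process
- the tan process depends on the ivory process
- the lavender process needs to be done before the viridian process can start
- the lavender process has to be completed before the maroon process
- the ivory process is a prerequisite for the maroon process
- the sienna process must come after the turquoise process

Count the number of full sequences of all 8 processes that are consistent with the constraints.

875

The processes with no prerequisites are the turquoise process, the ivory process, the lavender process; any of them can be placed first.
Enumerating by repeatedly choosing an available process (one whose prerequisites are all placed) gives 875 distinct complete orderings.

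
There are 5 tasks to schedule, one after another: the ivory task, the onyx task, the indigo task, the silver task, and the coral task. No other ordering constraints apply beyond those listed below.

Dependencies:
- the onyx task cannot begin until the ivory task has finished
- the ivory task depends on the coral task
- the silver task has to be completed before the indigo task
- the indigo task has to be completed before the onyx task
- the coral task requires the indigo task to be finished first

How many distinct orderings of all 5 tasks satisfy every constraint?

The silver task is the only task with nothing required before it, so every ordering starts there.
Every task is then forced in turn, so only 1 complete ordering is consistent with the constraints.

1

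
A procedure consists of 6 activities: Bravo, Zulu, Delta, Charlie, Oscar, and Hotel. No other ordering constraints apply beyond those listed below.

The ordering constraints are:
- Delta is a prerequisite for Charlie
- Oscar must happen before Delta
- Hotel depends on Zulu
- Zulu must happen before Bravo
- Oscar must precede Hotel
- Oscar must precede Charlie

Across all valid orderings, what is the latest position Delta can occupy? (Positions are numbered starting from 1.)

The only activity forced after Delta (directly or by a chain) is Charlie.
With 1 mandatory successor out of 6 activities total, the latest slot for Delta is 6−1 = 5, and it's reachable by doing all non-successors before Delta.

5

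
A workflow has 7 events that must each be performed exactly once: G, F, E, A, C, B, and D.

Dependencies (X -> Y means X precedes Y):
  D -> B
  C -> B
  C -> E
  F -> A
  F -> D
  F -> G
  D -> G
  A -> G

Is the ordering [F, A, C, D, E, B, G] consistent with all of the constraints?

Every stated constraint is respected: F sits at position 1, ahead of G at position 7, and each of the other listed pairs likewise has the predecessor earlier in the sequence.

Yes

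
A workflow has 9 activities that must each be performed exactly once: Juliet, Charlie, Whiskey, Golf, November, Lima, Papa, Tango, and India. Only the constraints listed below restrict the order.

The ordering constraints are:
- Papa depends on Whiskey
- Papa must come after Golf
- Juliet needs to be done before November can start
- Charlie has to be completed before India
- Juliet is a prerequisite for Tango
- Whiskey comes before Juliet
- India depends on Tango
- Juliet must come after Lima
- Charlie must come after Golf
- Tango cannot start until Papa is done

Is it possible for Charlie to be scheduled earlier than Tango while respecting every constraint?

Yes

No chain of constraints runs from Tango to Charlie, so Tango is not required to come first.
So a valid ordering placing Charlie earlier than Tango exists.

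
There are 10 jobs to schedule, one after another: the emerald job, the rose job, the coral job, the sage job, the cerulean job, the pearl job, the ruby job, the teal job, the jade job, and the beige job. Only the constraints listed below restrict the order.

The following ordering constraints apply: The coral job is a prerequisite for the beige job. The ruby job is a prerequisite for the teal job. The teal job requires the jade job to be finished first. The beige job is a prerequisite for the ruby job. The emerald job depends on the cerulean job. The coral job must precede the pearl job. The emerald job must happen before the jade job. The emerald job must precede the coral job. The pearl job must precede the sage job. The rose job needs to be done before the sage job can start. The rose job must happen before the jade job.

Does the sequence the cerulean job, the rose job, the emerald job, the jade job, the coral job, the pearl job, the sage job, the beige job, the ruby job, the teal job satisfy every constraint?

Every stated constraint is respected: the jade job sits at position 4, ahead of the teal job at position 10, and each of the other listed pairs likewise has the predecessor earlier in the sequence.

Yes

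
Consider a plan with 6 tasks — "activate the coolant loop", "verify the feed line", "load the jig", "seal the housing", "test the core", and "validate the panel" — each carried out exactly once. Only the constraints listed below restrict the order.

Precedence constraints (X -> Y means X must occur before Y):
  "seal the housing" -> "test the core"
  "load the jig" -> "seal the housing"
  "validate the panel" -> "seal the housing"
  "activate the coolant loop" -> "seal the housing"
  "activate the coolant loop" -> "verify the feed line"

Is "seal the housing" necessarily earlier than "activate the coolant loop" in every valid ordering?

No

In fact the dependencies run the other way: "activate the coolant loop" → "seal the housing".
So "seal the housing" never precedes "activate the coolant loop".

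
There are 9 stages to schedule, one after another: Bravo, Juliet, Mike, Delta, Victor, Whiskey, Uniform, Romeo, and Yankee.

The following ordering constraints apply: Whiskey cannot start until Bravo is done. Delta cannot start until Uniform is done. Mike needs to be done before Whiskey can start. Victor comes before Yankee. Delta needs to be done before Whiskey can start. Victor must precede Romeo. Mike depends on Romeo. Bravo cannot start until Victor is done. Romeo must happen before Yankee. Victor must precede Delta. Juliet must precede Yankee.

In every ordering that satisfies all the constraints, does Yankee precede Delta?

No chain of constraints connects Yankee to Delta in either direction.
A valid ordering placing Delta before Yankee exists, so the answer is no.

No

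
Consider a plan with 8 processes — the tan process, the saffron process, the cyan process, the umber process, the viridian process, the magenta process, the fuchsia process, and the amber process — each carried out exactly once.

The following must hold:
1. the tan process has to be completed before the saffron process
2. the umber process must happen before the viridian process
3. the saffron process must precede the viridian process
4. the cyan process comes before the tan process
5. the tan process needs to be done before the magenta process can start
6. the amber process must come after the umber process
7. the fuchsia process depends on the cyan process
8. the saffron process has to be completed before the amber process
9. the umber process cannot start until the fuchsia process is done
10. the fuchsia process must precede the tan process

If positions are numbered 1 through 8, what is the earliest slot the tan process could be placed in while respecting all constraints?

3

Every process that must precede the tan process has to come before it. Tracing all chains that end at the tan process, those processes are: the cyan process, the fuchsia process — 2 in total.
So at minimum 2 processes come before the tan process, putting the tan process no earlier than position 3. That position is achievable by scheduling exactly those predecessors first.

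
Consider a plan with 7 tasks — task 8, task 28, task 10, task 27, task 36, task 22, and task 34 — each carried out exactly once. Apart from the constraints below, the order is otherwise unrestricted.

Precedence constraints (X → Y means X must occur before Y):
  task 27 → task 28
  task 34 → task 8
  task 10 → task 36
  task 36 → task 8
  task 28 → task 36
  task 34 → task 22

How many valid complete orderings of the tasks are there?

60

3 tasks have no prerequisites (task 10, task 27, task 34), so any of them could come first.
Enumerating by repeatedly choosing an available task (one whose prerequisites are all placed) gives 60 distinct complete orderings.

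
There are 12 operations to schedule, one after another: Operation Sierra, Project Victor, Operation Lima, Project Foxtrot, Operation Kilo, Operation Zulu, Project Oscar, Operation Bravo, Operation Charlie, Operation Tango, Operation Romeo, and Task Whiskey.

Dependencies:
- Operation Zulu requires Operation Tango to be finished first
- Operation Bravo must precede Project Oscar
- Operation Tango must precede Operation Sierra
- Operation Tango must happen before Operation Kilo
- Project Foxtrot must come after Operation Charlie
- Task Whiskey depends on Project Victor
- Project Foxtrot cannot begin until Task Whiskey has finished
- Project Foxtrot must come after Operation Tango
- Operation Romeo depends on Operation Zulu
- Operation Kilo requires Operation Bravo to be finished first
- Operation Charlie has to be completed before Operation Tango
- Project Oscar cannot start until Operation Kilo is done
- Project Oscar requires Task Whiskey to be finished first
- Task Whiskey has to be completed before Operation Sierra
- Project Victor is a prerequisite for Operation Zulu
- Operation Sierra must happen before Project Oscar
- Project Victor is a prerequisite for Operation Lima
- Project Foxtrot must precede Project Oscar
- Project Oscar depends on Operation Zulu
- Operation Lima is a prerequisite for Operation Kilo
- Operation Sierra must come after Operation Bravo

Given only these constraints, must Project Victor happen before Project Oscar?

There is a constraint chain Project Victor → Task Whiskey → Project Oscar.
That forces Project Victor before Project Oscar in every valid schedule.

Yes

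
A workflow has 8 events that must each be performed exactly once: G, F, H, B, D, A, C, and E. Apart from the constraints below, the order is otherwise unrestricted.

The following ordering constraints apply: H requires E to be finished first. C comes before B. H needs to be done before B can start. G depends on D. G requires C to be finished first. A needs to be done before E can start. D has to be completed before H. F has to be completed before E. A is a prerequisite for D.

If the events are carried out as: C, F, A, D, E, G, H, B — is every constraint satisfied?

Yes

Checking each listed constraint against this order: for instance, C is in position 1 and B in position 8, so that constraint holds — and the remaining constraints check out the same way.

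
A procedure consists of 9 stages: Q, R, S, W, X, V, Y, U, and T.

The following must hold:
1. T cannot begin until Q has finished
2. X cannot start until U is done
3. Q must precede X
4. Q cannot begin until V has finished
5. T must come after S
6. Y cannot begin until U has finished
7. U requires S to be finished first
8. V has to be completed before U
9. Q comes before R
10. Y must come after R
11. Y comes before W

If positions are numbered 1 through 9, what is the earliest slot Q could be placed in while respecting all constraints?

2

The only stage forced before Q (directly or transitively) is V.
So at minimum 1 stage comes before Q, putting Q no earlier than position 2. That position is achievable by scheduling exactly that predecessor first.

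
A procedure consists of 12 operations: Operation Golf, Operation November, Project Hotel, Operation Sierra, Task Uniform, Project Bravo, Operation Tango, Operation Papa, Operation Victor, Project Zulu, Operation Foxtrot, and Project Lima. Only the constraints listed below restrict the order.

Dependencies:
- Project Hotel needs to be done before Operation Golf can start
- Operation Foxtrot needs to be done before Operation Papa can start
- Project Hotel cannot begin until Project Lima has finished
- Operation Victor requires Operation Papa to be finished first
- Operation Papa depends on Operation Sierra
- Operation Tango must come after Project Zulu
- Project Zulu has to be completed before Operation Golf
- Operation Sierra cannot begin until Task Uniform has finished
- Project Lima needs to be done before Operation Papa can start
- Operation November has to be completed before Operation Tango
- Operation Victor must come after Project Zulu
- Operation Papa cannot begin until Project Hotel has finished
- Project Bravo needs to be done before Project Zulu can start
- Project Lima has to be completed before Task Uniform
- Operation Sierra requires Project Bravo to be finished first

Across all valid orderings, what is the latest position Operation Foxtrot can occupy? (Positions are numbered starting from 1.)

Every operation that must follow Operation Foxtrot has to come after it. Tracing all chains starting from Operation Foxtrot, those operations are: Operation Papa, Operation Victor — 2 in total.
With 2 mandatory successors out of 12 operations total, the latest slot for Operation Foxtrot is 12−2 = 10, and it's reachable by doing all non-successors before Operation Foxtrot.

10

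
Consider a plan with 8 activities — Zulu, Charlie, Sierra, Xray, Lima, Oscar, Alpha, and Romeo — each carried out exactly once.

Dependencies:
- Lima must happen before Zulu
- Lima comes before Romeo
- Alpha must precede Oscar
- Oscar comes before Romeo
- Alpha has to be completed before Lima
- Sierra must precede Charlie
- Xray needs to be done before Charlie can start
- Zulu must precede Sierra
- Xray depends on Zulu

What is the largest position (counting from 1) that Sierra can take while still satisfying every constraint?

7

Following the constraints forward from Sierra, its only required successor is Charlie.
With 1 mandatory successor out of 8 activities total, the latest slot for Sierra is 8−1 = 7, and it's reachable by doing all non-successors before Sierra.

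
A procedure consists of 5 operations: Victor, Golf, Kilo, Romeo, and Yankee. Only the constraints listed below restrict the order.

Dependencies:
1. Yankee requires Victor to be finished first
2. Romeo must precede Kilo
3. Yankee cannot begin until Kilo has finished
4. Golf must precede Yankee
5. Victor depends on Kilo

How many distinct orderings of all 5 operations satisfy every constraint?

The operations with no prerequisites are Golf, Romeo; any of them can be placed first.
Systematically extending each partial ordering one operation at a time and counting, there are 4 complete orderings.

4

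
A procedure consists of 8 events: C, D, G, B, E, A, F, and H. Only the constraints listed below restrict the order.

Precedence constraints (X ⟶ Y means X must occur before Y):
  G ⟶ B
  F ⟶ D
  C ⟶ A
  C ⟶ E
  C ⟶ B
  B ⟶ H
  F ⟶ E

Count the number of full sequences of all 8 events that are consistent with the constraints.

696

The events with no prerequisites are C, G, F; any of them can be placed first.
Systematically extending each partial ordering one event at a time and counting, there are 696 complete orderings.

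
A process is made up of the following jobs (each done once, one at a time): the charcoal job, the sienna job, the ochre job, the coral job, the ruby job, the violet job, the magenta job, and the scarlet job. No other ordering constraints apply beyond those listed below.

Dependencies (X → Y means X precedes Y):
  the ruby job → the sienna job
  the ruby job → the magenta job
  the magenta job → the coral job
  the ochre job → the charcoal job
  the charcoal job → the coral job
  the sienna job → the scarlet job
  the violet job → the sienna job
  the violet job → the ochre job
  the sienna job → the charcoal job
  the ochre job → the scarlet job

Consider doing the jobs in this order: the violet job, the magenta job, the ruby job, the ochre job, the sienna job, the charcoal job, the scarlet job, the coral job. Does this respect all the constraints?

In the proposed order, the magenta job appears before the ruby job.
But one of the constraints requires the ruby job before the magenta job, so this ordering violates it.

No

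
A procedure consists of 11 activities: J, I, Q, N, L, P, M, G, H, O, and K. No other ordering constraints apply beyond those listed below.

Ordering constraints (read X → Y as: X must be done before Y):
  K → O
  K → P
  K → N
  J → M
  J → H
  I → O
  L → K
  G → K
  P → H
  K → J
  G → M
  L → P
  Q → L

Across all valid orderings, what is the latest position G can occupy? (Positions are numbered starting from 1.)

4

Every activity that must follow G has to come after it. Tracing all chains starting from G, those activities are: J, N, P, M, H, O, K — 7 in total.
With 7 mandatory successors out of 11 activities total, the latest slot for G is 11−7 = 4, and it's reachable by doing all non-successors before G.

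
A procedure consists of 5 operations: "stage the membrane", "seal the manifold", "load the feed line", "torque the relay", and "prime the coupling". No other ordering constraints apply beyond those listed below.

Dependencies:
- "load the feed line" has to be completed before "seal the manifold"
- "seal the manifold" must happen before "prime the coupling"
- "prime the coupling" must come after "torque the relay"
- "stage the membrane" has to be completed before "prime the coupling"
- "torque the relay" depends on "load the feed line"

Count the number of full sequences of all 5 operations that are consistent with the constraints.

2 operations have no prerequisites ("stage the membrane", "load the feed line"), so any of them could come first.
Systematically extending each partial ordering one operation at a time and counting, there are 8 complete orderings.

8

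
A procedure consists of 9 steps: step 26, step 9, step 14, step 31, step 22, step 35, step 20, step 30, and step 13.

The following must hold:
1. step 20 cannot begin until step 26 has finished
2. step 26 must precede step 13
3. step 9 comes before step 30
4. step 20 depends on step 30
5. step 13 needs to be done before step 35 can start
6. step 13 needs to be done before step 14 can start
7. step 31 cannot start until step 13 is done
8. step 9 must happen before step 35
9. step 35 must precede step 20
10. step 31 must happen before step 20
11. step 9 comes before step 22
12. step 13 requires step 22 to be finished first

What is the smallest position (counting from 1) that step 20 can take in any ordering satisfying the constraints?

8

The steps that are forced before step 20, directly or transitively, are step 26, step 9, step 31, step 22, step 35, step 30, step 13. That's 7 steps.
With 7 mandatory predecessors, the earliest step 20 can sit is position 7+1 = 8, and placing just those 7 first achieves it.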